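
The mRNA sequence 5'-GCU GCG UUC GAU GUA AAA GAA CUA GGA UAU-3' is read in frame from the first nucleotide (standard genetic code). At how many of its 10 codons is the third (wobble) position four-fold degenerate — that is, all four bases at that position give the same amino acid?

Codon 1 GCU (Ala): third position 4-fold.
Codon 2 GCG (Ala): third position 4-fold.
Codon 3 UUC (Phe): third position 2-fold.
Codon 4 GAU (Asp): third position 2-fold.
Codon 5 GUA (Val): third position 4-fold.
Codon 6 AAA (Lys): third position 2-fold.
Codon 7 GAA (Glu): third position 2-fold.
Codon 8 CUA (Leu): third position 4-fold.
Codon 9 GGA (Gly): third position 4-fold.
Codon 10 UAU (Tyr): third position 2-fold.
Four-fold degenerate third positions: 5.

5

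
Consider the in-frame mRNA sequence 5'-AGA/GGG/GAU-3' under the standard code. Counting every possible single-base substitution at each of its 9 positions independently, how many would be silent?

6

Codon 1 (AGA, Arg): 2 synonymous substitutions.
Codon 2 (GGG, Gly): 3 synonymous substitutions.
Codon 3 (GAU, Asp): 1 synonymous substitution.
Total: 2 + 3 + 1 = 6.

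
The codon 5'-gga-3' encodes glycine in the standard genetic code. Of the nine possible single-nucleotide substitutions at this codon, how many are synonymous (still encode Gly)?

3

Position 1: none → 0 synonymous.
Position 2: none → 0 synonymous.
Position 3: GGU, GGC, GGG → 3 synonymous.
Total: 0 + 0 + 3 = 3.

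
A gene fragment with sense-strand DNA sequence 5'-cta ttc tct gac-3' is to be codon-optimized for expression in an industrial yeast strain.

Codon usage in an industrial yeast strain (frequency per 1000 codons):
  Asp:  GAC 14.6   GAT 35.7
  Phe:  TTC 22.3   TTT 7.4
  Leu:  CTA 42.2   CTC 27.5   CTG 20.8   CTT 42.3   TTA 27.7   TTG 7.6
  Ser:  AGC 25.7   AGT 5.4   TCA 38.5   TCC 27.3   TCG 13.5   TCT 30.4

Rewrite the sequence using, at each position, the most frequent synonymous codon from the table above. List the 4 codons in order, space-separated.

CTT TTC TCA GAT

Codon 1 (Leu): best is CTT at 42.3.
Codon 2 (Phe): best is TTC at 22.3.
Codon 3 (Ser): best is TCA at 38.5.
Codon 4 (Asp): best is GAT at 35.7.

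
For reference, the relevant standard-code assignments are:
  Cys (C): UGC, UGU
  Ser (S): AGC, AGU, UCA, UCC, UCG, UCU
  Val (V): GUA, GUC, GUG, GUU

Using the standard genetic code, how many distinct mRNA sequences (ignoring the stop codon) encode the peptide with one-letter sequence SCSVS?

Ser: 6 codons.
Cys: 2 codons.
Ser: 6 codons.
Val: 4 codons.
Ser: 6 codons.
6 × 2 × 6 × 4 × 6 = 1728.

1728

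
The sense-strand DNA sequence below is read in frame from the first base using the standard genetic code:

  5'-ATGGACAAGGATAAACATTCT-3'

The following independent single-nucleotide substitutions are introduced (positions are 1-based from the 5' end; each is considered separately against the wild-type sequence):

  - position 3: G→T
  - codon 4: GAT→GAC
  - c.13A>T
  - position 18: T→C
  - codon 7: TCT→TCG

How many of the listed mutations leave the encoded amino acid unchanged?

Codon 1: ATG (Met) → ATT (Ile) — missense.
Codon 4: GAT (Asp) → GAC (Asp) — synonymous.
Codon 5: AAA (Lys) → TAA (Stop) — nonsense.
Codon 6: CAT (His) → CAC (His) — synonymous.
Codon 7: TCT (Ser) → TCG (Ser) — synonymous.
Synonymous: 3 of 5.

3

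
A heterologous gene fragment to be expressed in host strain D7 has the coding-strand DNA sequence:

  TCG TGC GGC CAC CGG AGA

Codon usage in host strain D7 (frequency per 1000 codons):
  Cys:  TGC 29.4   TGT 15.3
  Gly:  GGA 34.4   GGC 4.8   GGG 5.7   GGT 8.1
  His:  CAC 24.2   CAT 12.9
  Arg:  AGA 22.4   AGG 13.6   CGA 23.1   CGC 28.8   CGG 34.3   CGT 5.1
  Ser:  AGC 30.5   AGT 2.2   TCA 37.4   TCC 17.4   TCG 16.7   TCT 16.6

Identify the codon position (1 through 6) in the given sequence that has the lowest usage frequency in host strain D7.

3

Codon 1 TCG (Ser): 16.7 per 1000.
Codon 2 TGC (Cys): 29.4 per 1000.
Codon 3 GGC (Gly): 4.8 per 1000.
Codon 4 CAC (His): 24.2 per 1000.
Codon 5 CGG (Arg): 34.3 per 1000.
Codon 6 AGA (Arg): 22.4 per 1000.
Lowest frequency is 4.8 at codon 3.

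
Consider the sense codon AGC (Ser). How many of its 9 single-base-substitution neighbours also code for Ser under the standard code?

1

Position 1: none → 0 synonymous.
Position 2: none → 0 synonymous.
Position 3: AGU → 1 synonymous.
Total: 0 + 0 + 1 = 1.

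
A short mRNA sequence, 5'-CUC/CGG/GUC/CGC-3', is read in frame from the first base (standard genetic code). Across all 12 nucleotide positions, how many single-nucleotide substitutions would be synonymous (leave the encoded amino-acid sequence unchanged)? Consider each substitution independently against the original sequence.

Codon 1 (CUC, Leu): 3 synonymous substitutions.
Codon 2 (CGG, Arg): 4 synonymous substitutions.
Codon 3 (GUC, Val): 3 synonymous substitutions.
Codon 4 (CGC, Arg): 3 synonymous substitutions.
Total: 3 + 4 + 3 + 3 = 13.

13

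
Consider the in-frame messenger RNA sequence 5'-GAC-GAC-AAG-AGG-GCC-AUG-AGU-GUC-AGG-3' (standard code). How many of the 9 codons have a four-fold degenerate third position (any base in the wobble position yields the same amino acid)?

2

Codon 1 GAC (Asp): third position 2-fold.
Codon 2 GAC (Asp): third position 2-fold.
Codon 3 AAG (Lys): third position 2-fold.
Codon 4 AGG (Arg): third position 2-fold.
Codon 5 GCC (Ala): third position 4-fold.
Codon 6 AUG (Met): third position 1-fold.
Codon 7 AGU (Ser): third position 2-fold.
Codon 8 GUC (Val): third position 4-fold.
Codon 9 AGG (Arg): third position 2-fold.
Four-fold degenerate third positions: 2.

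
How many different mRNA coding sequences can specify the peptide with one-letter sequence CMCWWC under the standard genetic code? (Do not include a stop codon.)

8

Cys: 2 codons.
Met: 1 codon.
Cys: 2 codons.
Trp: 1 codon.
Trp: 1 codon.
Cys: 2 codons.
2 × 1 × 2 × 1 × 1 × 2 = 8.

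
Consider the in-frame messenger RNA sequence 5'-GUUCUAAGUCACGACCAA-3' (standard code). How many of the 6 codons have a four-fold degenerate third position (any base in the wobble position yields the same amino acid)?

Codon 1 GUU (Val): third position 4-fold.
Codon 2 CUA (Leu): third position 4-fold.
Codon 3 AGU (Ser): third position 2-fold.
Codon 4 CAC (His): third position 2-fold.
Codon 5 GAC (Asp): third position 2-fold.
Codon 6 CAA (Gln): third position 2-fold.
Four-fold degenerate third positions: 2.

2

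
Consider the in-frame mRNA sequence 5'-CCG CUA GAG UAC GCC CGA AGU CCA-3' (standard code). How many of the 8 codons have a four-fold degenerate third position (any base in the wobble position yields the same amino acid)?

Codon 1 CCG (Pro): third position 4-fold.
Codon 2 CUA (Leu): third position 4-fold.
Codon 3 GAG (Glu): third position 2-fold.
Codon 4 UAC (Tyr): third position 2-fold.
Codon 5 GCC (Ala): third position 4-fold.
Codon 6 CGA (Arg): third position 4-fold.
Codon 7 AGU (Ser): third position 2-fold.
Codon 8 CCA (Pro): third position 4-fold.
Four-fold degenerate third positions: 5.

5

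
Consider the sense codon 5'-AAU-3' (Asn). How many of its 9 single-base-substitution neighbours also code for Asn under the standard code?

1

Position 1: none → 0 synonymous.
Position 2: none → 0 synonymous.
Position 3: AAC → 1 synonymous.
Total: 0 + 0 + 1 = 1.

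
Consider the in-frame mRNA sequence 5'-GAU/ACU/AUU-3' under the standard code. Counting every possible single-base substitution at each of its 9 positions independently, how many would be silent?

Codon 1 (GAU, Asp): 1 synonymous substitution.
Codon 2 (ACU, Thr): 3 synonymous substitutions.
Codon 3 (AUU, Ile): 2 synonymous substitutions.
Total: 1 + 3 + 2 = 6.

6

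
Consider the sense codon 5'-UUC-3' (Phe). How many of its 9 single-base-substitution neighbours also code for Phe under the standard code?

Position 1: none → 0 synonymous.
Position 2: none → 0 synonymous.
Position 3: UUU → 1 synonymous.
Total: 0 + 0 + 1 = 1.

1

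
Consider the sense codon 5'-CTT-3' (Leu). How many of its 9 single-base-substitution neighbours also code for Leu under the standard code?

Position 1: none → 0 synonymous.
Position 2: none → 0 synonymous.
Position 3: CTC, CTA, CTG → 3 synonymous.
Total: 0 + 0 + 3 = 3.

3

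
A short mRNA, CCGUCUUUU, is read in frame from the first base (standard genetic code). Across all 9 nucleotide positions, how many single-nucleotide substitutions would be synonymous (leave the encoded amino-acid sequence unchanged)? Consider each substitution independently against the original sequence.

Codon 1 (CCG, Pro): 3 synonymous substitutions.
Codon 2 (UCU, Ser): 3 synonymous substitutions.
Codon 3 (UUU, Phe): 1 synonymous substitution.
Total: 3 + 3 + 1 = 7.

7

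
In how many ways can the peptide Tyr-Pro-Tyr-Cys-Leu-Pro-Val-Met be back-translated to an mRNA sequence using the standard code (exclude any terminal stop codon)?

Tyr: 2 codons.
Pro: 4 codons.
Tyr: 2 codons.
Cys: 2 codons.
Leu: 6 codons.
Pro: 4 codons.
Val: 4 codons.
Met: 1 codon.
2 × 4 × 2 × 2 × 6 × 4 × 4 × 1 = 3072.

3072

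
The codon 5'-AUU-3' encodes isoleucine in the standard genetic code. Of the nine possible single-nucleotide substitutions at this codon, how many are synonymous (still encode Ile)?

Position 1: none → 0 synonymous.
Position 2: none → 0 synonymous.
Position 3: AUC, AUA → 2 synonymous.
Total: 0 + 0 + 2 = 2.

2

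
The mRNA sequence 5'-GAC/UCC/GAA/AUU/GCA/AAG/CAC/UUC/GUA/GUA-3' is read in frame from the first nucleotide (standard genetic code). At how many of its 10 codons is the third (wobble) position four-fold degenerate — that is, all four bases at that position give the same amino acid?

4

Codon 1 GAC (Asp): third position 2-fold.
Codon 2 UCC (Ser): third position 4-fold.
Codon 3 GAA (Glu): third position 2-fold.
Codon 4 AUU (Ile): third position 3-fold.
Codon 5 GCA (Ala): third position 4-fold.
Codon 6 AAG (Lys): third position 2-fold.
Codon 7 CAC (His): third position 2-fold.
Codon 8 UUC (Phe): third position 2-fold.
Codon 9 GUA (Val): third position 4-fold.
Codon 10 GUA (Val): third position 4-fold.
Four-fold degenerate third positions: 4.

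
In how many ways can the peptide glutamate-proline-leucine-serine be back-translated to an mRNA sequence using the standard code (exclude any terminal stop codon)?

288

Glu: 2 codons.
Pro: 4 codons.
Leu: 6 codons.
Ser: 6 codons.
2 × 4 × 6 × 6 = 288.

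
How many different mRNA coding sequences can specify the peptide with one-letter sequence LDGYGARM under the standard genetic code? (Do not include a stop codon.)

9216

Leu: 6 codons.
Asp: 2 codons.
Gly: 4 codons.
Tyr: 2 codons.
Gly: 4 codons.
Ala: 4 codons.
Arg: 6 codons.
Met: 1 codon.
6 × 2 × 4 × 2 × 4 × 4 × 6 × 1 = 9216.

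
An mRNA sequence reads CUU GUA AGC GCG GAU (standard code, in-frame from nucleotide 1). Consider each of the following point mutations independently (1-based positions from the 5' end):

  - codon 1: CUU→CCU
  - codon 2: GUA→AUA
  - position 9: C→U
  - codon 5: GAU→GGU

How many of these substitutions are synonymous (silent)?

1

Codon 1: CUU (Leu) → CCU (Pro) — missense.
Codon 2: GUA (Val) → AUA (Ile) — missense.
Codon 3: AGC (Ser) → AGU (Ser) — synonymous.
Codon 5: GAU (Asp) → GGU (Gly) — missense.
Synonymous: 1 of 4.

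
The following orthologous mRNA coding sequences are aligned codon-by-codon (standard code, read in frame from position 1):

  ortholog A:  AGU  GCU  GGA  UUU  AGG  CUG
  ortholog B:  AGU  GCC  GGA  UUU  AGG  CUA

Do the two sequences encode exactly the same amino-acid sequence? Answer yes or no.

yes

Codon 1: AGU Ser / AGU Ser — identical.
Codon 2: GCU Ala / GCC Ala — synonymous.
Codon 3: GGA Gly / GGA Gly — identical.
Codon 4: UUU Phe / UUU Phe — identical.
Codon 5: AGG Arg / AGG Arg — identical.
Codon 6: CUG Leu / CUA Leu — synonymous.
Nonsynonymous differences: 0 → same protein.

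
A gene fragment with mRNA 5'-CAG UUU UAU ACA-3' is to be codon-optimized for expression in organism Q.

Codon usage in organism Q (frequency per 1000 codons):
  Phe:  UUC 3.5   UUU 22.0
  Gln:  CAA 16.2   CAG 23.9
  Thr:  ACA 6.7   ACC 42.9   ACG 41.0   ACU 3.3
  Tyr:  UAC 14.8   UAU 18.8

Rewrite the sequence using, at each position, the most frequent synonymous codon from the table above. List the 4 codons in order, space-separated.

Codon 1 (Gln): best is CAG at 23.9.
Codon 2 (Phe): best is UUU at 22.0.
Codon 3 (Tyr): best is UAU at 18.8.
Codon 4 (Thr): best is ACC at 42.9.

CAG UUU UAU ACC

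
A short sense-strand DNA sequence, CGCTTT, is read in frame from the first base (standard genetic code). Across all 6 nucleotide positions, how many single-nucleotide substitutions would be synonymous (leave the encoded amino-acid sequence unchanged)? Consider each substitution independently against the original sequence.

Codon 1 (CGC, Arg): 3 synonymous substitutions.
Codon 2 (TTT, Phe): 1 synonymous substitution.
Total: 3 + 1 = 4.

4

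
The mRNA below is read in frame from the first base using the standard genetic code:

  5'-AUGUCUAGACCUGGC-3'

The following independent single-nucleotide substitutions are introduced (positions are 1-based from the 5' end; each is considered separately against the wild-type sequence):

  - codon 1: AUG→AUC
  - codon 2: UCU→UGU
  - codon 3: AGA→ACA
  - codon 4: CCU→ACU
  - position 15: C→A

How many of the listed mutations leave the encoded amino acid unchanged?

1

Codon 1: AUG (Met) → AUC (Ile) — missense.
Codon 2: UCU (Ser) → UGU (Cys) — missense.
Codon 3: AGA (Arg) → ACA (Thr) — missense.
Codon 4: CCU (Pro) → ACU (Thr) — missense.
Codon 5: GGC (Gly) → GGA (Gly) — synonymous.
Synonymous: 1 of 5.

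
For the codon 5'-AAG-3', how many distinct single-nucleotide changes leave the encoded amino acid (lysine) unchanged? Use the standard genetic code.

Position 1: none → 0 synonymous.
Position 2: none → 0 synonymous.
Position 3: AAA → 1 synonymous.
Total: 0 + 0 + 1 = 1.

1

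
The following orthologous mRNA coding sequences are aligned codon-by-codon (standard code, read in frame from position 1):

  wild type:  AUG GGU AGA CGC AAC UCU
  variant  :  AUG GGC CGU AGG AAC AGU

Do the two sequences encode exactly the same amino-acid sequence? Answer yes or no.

yes

Codon 1: AUG Met / AUG Met — identical.
Codon 2: GGU Gly / GGC Gly — synonymous.
Codon 3: AGA Arg / CGU Arg — synonymous.
Codon 4: CGC Arg / AGG Arg — synonymous.
Codon 5: AAC Asn / AAC Asn — identical.
Codon 6: UCU Ser / AGU Ser — synonymous.
Nonsynonymous differences: 0 → same protein.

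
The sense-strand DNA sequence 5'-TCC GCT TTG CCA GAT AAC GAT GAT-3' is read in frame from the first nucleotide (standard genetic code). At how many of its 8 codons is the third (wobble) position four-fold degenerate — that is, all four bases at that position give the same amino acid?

3

Codon 1 TCC (Ser): third position 4-fold.
Codon 2 GCT (Ala): third position 4-fold.
Codon 3 TTG (Leu): third position 2-fold.
Codon 4 CCA (Pro): third position 4-fold.
Codon 5 GAT (Asp): third position 2-fold.
Codon 6 AAC (Asn): third position 2-fold.
Codon 7 GAT (Asp): third position 2-fold.
Codon 8 GAT (Asp): third position 2-fold.
Four-fold degenerate third positions: 3.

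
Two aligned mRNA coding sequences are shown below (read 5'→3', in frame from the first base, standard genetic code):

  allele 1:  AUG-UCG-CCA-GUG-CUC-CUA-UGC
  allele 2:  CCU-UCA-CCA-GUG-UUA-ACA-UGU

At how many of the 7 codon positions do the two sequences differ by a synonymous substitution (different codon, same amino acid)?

Codon 1: AUG Met / CCU Pro — nonsynonymous.
Codon 2: UCG Ser / UCA Ser — synonymous.
Codon 3: CCA Pro / CCA Pro — identical.
Codon 4: GUG Val / GUG Val — identical.
Codon 5: CUC Leu / UUA Leu — synonymous.
Codon 6: CUA Leu / ACA Thr — nonsynonymous.
Codon 7: UGC Cys / UGU Cys — synonymous.
Synonymous differences: 3.

3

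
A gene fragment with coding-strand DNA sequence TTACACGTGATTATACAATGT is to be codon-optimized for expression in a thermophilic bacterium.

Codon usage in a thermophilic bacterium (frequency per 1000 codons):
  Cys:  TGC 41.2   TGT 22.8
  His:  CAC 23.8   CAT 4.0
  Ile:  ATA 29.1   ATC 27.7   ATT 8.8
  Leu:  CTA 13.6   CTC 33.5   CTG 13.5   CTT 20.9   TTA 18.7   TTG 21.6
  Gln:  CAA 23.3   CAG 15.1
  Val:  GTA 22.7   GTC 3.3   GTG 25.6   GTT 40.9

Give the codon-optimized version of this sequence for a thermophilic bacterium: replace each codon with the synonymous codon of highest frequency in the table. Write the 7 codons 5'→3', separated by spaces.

CTC CAC GTT ATA ATA CAA TGC

Codon 1 (Leu): best is CTC at 33.5.
Codon 2 (His): best is CAC at 23.8.
Codon 3 (Val): best is GTT at 40.9.
Codon 4 (Ile): best is ATA at 29.1.
Codon 5 (Ile): best is ATA at 29.1.
Codon 6 (Gln): best is CAA at 23.3.
Codon 7 (Cys): best is TGC at 41.2.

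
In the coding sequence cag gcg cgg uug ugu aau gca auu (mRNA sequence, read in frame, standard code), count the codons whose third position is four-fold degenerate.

Codon 1 CAG (Gln): third position 2-fold.
Codon 2 GCG (Ala): third position 4-fold.
Codon 3 CGG (Arg): third position 4-fold.
Codon 4 UUG (Leu): third position 2-fold.
Codon 5 UGU (Cys): third position 2-fold.
Codon 6 AAU (Asn): third position 2-fold.
Codon 7 GCA (Ala): third position 4-fold.
Codon 8 AUU (Ile): third position 3-fold.
Four-fold degenerate third positions: 3.

3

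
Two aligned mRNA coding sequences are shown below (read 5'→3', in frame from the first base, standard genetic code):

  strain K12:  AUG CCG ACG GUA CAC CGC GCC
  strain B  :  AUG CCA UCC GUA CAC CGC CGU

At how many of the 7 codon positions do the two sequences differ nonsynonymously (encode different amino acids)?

Codon 1: AUG Met / AUG Met — identical.
Codon 2: CCG Pro / CCA Pro — synonymous.
Codon 3: ACG Thr / UCC Ser — nonsynonymous.
Codon 4: GUA Val / GUA Val — identical.
Codon 5: CAC His / CAC His — identical.
Codon 6: CGC Arg / CGC Arg — identical.
Codon 7: GCC Ala / CGU Arg — nonsynonymous.
Nonsynonymous differences: 2.

2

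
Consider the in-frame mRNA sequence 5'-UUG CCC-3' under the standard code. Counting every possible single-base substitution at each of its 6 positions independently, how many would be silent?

5

Codon 1 (UUG, Leu): 2 synonymous substitutions.
Codon 2 (CCC, Pro): 3 synonymous substitutions.
Total: 2 + 3 = 5.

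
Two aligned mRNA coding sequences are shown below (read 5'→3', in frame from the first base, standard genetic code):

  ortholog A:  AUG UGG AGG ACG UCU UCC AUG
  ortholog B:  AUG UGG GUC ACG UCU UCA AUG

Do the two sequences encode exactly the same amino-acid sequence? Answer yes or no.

no

Codon 1: AUG Met / AUG Met — identical.
Codon 2: UGG Trp / UGG Trp — identical.
Codon 3: AGG Arg / GUC Val — nonsynonymous.
Codon 4: ACG Thr / ACG Thr — identical.
Codon 5: UCU Ser / UCU Ser — identical.
Codon 6: UCC Ser / UCA Ser — synonymous.
Codon 7: AUG Met / AUG Met — identical.
Nonsynonymous differences: 1 → different protein.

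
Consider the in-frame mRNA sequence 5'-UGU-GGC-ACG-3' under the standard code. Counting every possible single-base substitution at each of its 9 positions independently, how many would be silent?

7

Codon 1 (UGU, Cys): 1 synonymous substitution.
Codon 2 (GGC, Gly): 3 synonymous substitutions.
Codon 3 (ACG, Thr): 3 synonymous substitutions.
Total: 1 + 3 + 3 = 7.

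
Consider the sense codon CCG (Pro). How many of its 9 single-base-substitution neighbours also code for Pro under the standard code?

3

Position 1: none → 0 synonymous.
Position 2: none → 0 synonymous.
Position 3: CCU, CCC, CCA → 3 synonymous.
Total: 0 + 0 + 3 = 3.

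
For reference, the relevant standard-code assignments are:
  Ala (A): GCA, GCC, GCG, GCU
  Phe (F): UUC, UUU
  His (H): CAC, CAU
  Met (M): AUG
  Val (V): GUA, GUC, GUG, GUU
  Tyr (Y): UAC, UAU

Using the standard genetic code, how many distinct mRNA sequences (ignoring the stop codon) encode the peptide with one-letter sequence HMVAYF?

128

His: 2 codons.
Met: 1 codon.
Val: 4 codons.
Ala: 4 codons.
Tyr: 2 codons.
Phe: 2 codons.
2 × 1 × 4 × 4 × 2 × 2 = 128.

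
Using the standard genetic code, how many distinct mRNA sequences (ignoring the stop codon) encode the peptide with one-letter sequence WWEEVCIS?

576

Trp: 1 codon.
Trp: 1 codon.
Glu: 2 codons.
Glu: 2 codons.
Val: 4 codons.
Cys: 2 codons.
Ile: 3 codons.
Ser: 6 codons.
1 × 1 × 2 × 2 × 4 × 2 × 3 × 6 = 576.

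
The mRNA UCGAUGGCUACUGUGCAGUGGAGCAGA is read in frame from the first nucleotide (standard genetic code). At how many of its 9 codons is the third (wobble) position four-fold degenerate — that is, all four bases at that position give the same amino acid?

Codon 1 UCG (Ser): third position 4-fold.
Codon 2 AUG (Met): third position 1-fold.
Codon 3 GCU (Ala): third position 4-fold.
Codon 4 ACU (Thr): third position 4-fold.
Codon 5 GUG (Val): third position 4-fold.
Codon 6 CAG (Gln): third position 2-fold.
Codon 7 UGG (Trp): third position 1-fold.
Codon 8 AGC (Ser): third position 2-fold.
Codon 9 AGA (Arg): third position 2-fold.
Four-fold degenerate third positions: 4.

4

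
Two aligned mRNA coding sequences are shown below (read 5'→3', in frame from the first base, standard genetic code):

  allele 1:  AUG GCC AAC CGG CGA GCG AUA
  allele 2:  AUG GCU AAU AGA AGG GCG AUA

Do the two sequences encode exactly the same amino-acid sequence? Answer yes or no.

Codon 1: AUG Met / AUG Met — identical.
Codon 2: GCC Ala / GCU Ala — synonymous.
Codon 3: AAC Asn / AAU Asn — synonymous.
Codon 4: CGG Arg / AGA Arg — synonymous.
Codon 5: CGA Arg / AGG Arg — synonymous.
Codon 6: GCG Ala / GCG Ala — identical.
Codon 7: AUA Ile / AUA Ile — identical.
Nonsynonymous differences: 0 → same protein.

yes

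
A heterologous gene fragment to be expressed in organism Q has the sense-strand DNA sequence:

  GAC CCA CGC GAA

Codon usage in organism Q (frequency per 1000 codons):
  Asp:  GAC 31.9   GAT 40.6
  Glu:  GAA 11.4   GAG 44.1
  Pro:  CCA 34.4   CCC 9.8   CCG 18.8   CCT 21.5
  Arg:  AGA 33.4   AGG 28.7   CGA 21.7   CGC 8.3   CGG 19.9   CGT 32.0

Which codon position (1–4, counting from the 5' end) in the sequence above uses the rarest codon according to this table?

Codon 1 GAC (Asp): 31.9 per 1000.
Codon 2 CCA (Pro): 34.4 per 1000.
Codon 3 CGC (Arg): 8.3 per 1000.
Codon 4 GAA (Glu): 11.4 per 1000.
Lowest frequency is 8.3 at codon 3.

3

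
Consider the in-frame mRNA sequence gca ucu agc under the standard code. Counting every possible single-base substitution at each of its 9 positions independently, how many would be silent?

Codon 1 (GCA, Ala): 3 synonymous substitutions.
Codon 2 (UCU, Ser): 3 synonymous substitutions.
Codon 3 (AGC, Ser): 1 synonymous substitution.
Total: 3 + 3 + 1 = 7.

7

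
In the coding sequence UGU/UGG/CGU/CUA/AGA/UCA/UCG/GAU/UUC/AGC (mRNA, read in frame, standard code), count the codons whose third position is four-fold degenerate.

Codon 1 UGU (Cys): third position 2-fold.
Codon 2 UGG (Trp): third position 1-fold.
Codon 3 CGU (Arg): third position 4-fold.
Codon 4 CUA (Leu): third position 4-fold.
Codon 5 AGA (Arg): third position 2-fold.
Codon 6 UCA (Ser): third position 4-fold.
Codon 7 UCG (Ser): third position 4-fold.
Codon 8 GAU (Asp): third position 2-fold.
Codon 9 UUC (Phe): third position 2-fold.
Codon 10 AGC (Ser): third position 2-fold.
Four-fold degenerate third positions: 4.

4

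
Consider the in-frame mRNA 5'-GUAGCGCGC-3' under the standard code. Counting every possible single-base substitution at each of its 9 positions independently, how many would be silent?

Codon 1 (GUA, Val): 3 synonymous substitutions.
Codon 2 (GCG, Ala): 3 synonymous substitutions.
Codon 3 (CGC, Arg): 3 synonymous substitutions.
Total: 3 + 3 + 3 = 9.

9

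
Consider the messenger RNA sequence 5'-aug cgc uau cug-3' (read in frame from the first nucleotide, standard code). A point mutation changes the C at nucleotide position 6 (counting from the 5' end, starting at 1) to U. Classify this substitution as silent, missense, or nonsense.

Position 6 falls in codon 2: CGC → Arg.
After the substitution the codon is CGU → Arg.
Both encode Arg, so the change is synonymous.

silent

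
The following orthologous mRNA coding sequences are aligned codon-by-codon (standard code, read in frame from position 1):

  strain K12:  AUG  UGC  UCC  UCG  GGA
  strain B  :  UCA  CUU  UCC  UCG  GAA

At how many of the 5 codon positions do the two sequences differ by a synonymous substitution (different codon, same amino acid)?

Codon 1: AUG Met / UCA Ser — nonsynonymous.
Codon 2: UGC Cys / CUU Leu — nonsynonymous.
Codon 3: UCC Ser / UCC Ser — identical.
Codon 4: UCG Ser / UCG Ser — identical.
Codon 5: GGA Gly / GAA Glu — nonsynonymous.
Synonymous differences: 0.

0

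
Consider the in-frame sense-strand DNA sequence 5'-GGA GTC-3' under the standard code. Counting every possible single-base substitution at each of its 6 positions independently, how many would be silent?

Codon 1 (GGA, Gly): 3 synonymous substitutions.
Codon 2 (GTC, Val): 3 synonymous substitutions.
Total: 3 + 3 = 6.

6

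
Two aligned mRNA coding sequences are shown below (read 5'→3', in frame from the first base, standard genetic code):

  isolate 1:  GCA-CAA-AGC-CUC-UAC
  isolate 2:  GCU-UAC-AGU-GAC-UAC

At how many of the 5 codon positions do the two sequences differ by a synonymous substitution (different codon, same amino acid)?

2

Codon 1: GCA Ala / GCU Ala — synonymous.
Codon 2: CAA Gln / UAC Tyr — nonsynonymous.
Codon 3: AGC Ser / AGU Ser — synonymous.
Codon 4: CUC Leu / GAC Asp — nonsynonymous.
Codon 5: UAC Tyr / UAC Tyr — identical.
Synonymous differences: 2.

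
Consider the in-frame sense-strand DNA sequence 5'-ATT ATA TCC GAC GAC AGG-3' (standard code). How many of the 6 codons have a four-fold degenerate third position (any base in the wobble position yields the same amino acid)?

1

Codon 1 ATT (Ile): third position 3-fold.
Codon 2 ATA (Ile): third position 3-fold.
Codon 3 TCC (Ser): third position 4-fold.
Codon 4 GAC (Asp): third position 2-fold.
Codon 5 GAC (Asp): third position 2-fold.
Codon 6 AGG (Arg): third position 2-fold.
Four-fold degenerate third positions: 1.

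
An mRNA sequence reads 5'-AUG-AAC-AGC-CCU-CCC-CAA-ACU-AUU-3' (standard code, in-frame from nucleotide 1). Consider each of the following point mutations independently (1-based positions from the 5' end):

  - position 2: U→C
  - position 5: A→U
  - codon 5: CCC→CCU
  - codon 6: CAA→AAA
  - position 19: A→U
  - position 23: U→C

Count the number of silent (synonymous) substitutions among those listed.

Codon 1: AUG (Met) → ACG (Thr) — missense.
Codon 2: AAC (Asn) → AUC (Ile) — missense.
Codon 5: CCC (Pro) → CCU (Pro) — synonymous.
Codon 6: CAA (Gln) → AAA (Lys) — missense.
Codon 7: ACU (Thr) → UCU (Ser) — missense.
Codon 8: AUU (Ile) → ACU (Thr) — missense.
Synonymous: 1 of 6.

1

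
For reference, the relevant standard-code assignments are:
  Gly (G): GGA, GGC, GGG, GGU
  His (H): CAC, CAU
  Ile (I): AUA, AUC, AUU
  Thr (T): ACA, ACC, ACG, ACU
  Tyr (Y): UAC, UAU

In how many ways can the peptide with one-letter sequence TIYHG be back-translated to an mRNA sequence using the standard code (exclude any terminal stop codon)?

Thr: 4 codons.
Ile: 3 codons.
Tyr: 2 codons.
His: 2 codons.
Gly: 4 codons.
4 × 3 × 2 × 2 × 4 = 192.

192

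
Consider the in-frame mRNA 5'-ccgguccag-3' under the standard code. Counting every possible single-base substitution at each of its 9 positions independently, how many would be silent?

7

Codon 1 (CCG, Pro): 3 synonymous substitutions.
Codon 2 (GUC, Val): 3 synonymous substitutions.
Codon 3 (CAG, Gln): 1 synonymous substitution.
Total: 3 + 3 + 1 = 7.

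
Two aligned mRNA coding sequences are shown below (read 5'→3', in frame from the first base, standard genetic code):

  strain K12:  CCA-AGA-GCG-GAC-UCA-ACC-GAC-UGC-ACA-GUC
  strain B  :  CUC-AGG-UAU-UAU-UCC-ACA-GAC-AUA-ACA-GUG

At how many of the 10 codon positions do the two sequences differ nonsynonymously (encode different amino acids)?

Codon 1: CCA Pro / CUC Leu — nonsynonymous.
Codon 2: AGA Arg / AGG Arg — synonymous.
Codon 3: GCG Ala / UAU Tyr — nonsynonymous.
Codon 4: GAC Asp / UAU Tyr — nonsynonymous.
Codon 5: UCA Ser / UCC Ser — synonymous.
Codon 6: ACC Thr / ACA Thr — synonymous.
Codon 7: GAC Asp / GAC Asp — identical.
Codon 8: UGC Cys / AUA Ile — nonsynonymous.
Codon 9: ACA Thr / ACA Thr — identical.
Codon 10: GUC Val / GUG Val — synonymous.
Nonsynonymous differences: 4.

4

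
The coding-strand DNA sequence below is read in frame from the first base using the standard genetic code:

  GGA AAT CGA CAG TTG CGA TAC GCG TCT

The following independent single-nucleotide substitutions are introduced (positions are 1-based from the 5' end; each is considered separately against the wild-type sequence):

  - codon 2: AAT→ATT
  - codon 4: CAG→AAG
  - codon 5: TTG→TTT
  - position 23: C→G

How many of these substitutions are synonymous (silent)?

0

Codon 2: AAT (Asn) → ATT (Ile) — missense.
Codon 4: CAG (Gln) → AAG (Lys) — missense.
Codon 5: TTG (Leu) → TTT (Phe) — missense.
Codon 8: GCG (Ala) → GGG (Gly) — missense.
Synonymous: 0 of 4.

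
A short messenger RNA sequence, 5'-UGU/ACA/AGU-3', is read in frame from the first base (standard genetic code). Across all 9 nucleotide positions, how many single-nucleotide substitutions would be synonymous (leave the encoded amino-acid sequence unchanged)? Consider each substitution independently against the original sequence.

5

Codon 1 (UGU, Cys): 1 synonymous substitution.
Codon 2 (ACA, Thr): 3 synonymous substitutions.
Codon 3 (AGU, Ser): 1 synonymous substitution.
Total: 1 + 3 + 1 = 5.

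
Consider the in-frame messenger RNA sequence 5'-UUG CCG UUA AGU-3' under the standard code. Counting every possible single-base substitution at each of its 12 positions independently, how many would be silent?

8

Codon 1 (UUG, Leu): 2 synonymous substitutions.
Codon 2 (CCG, Pro): 3 synonymous substitutions.
Codon 3 (UUA, Leu): 2 synonymous substitutions.
Codon 4 (AGU, Ser): 1 synonymous substitution.
Total: 2 + 3 + 2 + 1 = 8.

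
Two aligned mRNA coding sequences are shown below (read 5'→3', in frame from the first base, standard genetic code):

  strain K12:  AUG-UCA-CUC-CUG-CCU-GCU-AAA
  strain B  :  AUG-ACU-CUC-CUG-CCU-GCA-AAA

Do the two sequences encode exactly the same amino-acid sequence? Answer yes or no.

Codon 1: AUG Met / AUG Met — identical.
Codon 2: UCA Ser / ACU Thr — nonsynonymous.
Codon 3: CUC Leu / CUC Leu — identical.
Codon 4: CUG Leu / CUG Leu — identical.
Codon 5: CCU Pro / CCU Pro — identical.
Codon 6: GCU Ala / GCA Ala — synonymous.
Codon 7: AAA Lys / AAA Lys — identical.
Nonsynonymous differences: 1 → different protein.

no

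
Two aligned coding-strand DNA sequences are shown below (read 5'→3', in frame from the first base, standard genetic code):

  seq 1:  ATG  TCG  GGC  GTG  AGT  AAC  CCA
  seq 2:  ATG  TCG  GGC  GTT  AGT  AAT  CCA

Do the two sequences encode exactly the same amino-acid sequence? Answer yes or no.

yes

Codon 1: ATG Met / ATG Met — identical.
Codon 2: TCG Ser / TCG Ser — identical.
Codon 3: GGC Gly / GGC Gly — identical.
Codon 4: GTG Val / GTT Val — synonymous.
Codon 5: AGT Ser / AGT Ser — identical.
Codon 6: AAC Asn / AAT Asn — synonymous.
Codon 7: CCA Pro / CCA Pro — identical.
Nonsynonymous differences: 0 → same protein.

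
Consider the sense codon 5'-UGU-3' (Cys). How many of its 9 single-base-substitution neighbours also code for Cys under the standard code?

Position 1: none → 0 synonymous.
Position 2: none → 0 synonymous.
Position 3: UGC → 1 synonymous.
Total: 0 + 0 + 1 = 1.

1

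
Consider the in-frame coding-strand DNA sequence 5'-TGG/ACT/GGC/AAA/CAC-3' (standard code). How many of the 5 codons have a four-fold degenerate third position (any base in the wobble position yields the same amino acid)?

Codon 1 TGG (Trp): third position 1-fold.
Codon 2 ACT (Thr): third position 4-fold.
Codon 3 GGC (Gly): third position 4-fold.
Codon 4 AAA (Lys): third position 2-fold.
Codon 5 CAC (His): third position 2-fold.
Four-fold degenerate third positions: 2.

2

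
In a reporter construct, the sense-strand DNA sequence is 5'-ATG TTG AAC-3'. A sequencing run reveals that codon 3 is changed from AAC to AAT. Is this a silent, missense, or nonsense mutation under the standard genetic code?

silent

Position 9 falls in codon 3: AAC → Asn.
After the substitution the codon is AAT → Asn.
Both encode Asn, so the change is synonymous.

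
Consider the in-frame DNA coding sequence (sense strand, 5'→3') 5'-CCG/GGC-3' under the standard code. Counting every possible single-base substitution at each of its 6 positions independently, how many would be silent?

Codon 1 (CCG, Pro): 3 synonymous substitutions.
Codon 2 (GGC, Gly): 3 synonymous substitutions.
Total: 3 + 3 = 6.

6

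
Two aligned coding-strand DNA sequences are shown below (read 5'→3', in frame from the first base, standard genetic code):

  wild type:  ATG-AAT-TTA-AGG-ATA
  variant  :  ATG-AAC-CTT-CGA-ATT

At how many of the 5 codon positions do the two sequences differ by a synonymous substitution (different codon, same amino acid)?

Codon 1: ATG Met / ATG Met — identical.
Codon 2: AAT Asn / AAC Asn — synonymous.
Codon 3: TTA Leu / CTT Leu — synonymous.
Codon 4: AGG Arg / CGA Arg — synonymous.
Codon 5: ATA Ile / ATT Ile — synonymous.
Synonymous differences: 4.

4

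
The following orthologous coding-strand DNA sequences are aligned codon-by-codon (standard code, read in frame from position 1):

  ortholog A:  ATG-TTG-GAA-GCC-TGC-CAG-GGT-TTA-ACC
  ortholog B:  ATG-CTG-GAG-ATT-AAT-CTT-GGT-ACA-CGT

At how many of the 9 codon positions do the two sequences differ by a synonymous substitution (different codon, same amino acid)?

2

Codon 1: ATG Met / ATG Met — identical.
Codon 2: TTG Leu / CTG Leu — synonymous.
Codon 3: GAA Glu / GAG Glu — synonymous.
Codon 4: GCC Ala / ATT Ile — nonsynonymous.
Codon 5: TGC Cys / AAT Asn — nonsynonymous.
Codon 6: CAG Gln / CTT Leu — nonsynonymous.
Codon 7: GGT Gly / GGT Gly — identical.
Codon 8: TTA Leu / ACA Thr — nonsynonymous.
Codon 9: ACC Thr / CGT Arg — nonsynonymous.
Synonymous differences: 2.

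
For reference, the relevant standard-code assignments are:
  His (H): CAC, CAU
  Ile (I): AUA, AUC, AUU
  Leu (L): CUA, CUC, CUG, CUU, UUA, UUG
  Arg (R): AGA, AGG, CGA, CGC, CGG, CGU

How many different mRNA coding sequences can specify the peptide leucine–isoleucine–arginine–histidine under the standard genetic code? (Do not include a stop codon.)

216

Leu: 6 codons.
Ile: 3 codons.
Arg: 6 codons.
His: 2 codons.
6 × 3 × 6 × 2 = 216.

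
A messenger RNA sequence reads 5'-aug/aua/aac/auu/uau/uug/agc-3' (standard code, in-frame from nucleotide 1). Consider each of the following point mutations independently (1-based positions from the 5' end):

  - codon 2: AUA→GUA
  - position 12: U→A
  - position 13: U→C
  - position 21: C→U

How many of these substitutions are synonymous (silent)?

Codon 2: AUA (Ile) → GUA (Val) — missense.
Codon 4: AUU (Ile) → AUA (Ile) — synonymous.
Codon 5: UAU (Tyr) → CAU (His) — missense.
Codon 7: AGC (Ser) → AGU (Ser) — synonymous.
Synonymous: 2 of 4.

2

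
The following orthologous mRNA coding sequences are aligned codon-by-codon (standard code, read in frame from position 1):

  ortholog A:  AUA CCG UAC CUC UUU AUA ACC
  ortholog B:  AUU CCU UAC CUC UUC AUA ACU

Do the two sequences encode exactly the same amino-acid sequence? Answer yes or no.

Codon 1: AUA Ile / AUU Ile — synonymous.
Codon 2: CCG Pro / CCU Pro — synonymous.
Codon 3: UAC Tyr / UAC Tyr — identical.
Codon 4: CUC Leu / CUC Leu — identical.
Codon 5: UUU Phe / UUC Phe — synonymous.
Codon 6: AUA Ile / AUA Ile — identical.
Codon 7: ACC Thr / ACU Thr — synonymous.
Nonsynonymous differences: 0 → same protein.

yes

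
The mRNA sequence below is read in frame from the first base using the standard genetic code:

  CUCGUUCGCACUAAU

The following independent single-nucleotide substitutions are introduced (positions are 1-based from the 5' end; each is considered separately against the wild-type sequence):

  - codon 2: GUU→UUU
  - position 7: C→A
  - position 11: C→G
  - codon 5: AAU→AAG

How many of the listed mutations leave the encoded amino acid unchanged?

0

Codon 2: GUU (Val) → UUU (Phe) — missense.
Codon 3: CGC (Arg) → AGC (Ser) — missense.
Codon 4: ACU (Thr) → AGU (Ser) — missense.
Codon 5: AAU (Asn) → AAG (Lys) — missense.
Synonymous: 0 of 4.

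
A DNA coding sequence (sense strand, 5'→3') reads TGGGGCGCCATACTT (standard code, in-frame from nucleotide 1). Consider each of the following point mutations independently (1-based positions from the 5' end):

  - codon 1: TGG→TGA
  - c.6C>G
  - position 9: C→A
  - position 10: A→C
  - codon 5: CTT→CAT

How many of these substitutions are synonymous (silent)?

Codon 1: TGG (Trp) → TGA (Stop) — nonsense.
Codon 2: GGC (Gly) → GGG (Gly) — synonymous.
Codon 3: GCC (Ala) → GCA (Ala) — synonymous.
Codon 4: ATA (Ile) → CTA (Leu) — missense.
Codon 5: CTT (Leu) → CAT (His) — missense.
Synonymous: 2 of 5.

2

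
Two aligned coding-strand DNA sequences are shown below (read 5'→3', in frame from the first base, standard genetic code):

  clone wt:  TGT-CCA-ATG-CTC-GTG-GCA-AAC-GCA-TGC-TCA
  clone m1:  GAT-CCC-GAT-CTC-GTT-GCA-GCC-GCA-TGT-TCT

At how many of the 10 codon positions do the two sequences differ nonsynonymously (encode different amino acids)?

3

Codon 1: TGT Cys / GAT Asp — nonsynonymous.
Codon 2: CCA Pro / CCC Pro — synonymous.
Codon 3: ATG Met / GAT Asp — nonsynonymous.
Codon 4: CTC Leu / CTC Leu — identical.
Codon 5: GTG Val / GTT Val — synonymous.
Codon 6: GCA Ala / GCA Ala — identical.
Codon 7: AAC Asn / GCC Ala — nonsynonymous.
Codon 8: GCA Ala / GCA Ala — identical.
Codon 9: TGC Cys / TGT Cys — synonymous.
Codon 10: TCA Ser / TCT Ser — synonymous.
Nonsynonymous differences: 3.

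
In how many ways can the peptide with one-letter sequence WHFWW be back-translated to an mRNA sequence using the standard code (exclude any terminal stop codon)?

Trp: 1 codon.
His: 2 codons.
Phe: 2 codons.
Trp: 1 codon.
Trp: 1 codon.
1 × 2 × 2 × 1 × 1 = 4.

4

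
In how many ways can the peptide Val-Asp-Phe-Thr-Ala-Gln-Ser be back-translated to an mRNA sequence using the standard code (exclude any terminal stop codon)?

3072

Val: 4 codons.
Asp: 2 codons.
Phe: 2 codons.
Thr: 4 codons.
Ala: 4 codons.
Gln: 2 codons.
Ser: 6 codons.
4 × 2 × 2 × 4 × 4 × 2 × 6 = 3072.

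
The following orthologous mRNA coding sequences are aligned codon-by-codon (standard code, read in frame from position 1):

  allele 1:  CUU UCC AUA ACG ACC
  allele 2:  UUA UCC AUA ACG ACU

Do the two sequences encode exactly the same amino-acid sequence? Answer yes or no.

Codon 1: CUU Leu / UUA Leu — synonymous.
Codon 2: UCC Ser / UCC Ser — identical.
Codon 3: AUA Ile / AUA Ile — identical.
Codon 4: ACG Thr / ACG Thr — identical.
Codon 5: ACC Thr / ACU Thr — synonymous.
Nonsynonymous differences: 0 → same protein.

yes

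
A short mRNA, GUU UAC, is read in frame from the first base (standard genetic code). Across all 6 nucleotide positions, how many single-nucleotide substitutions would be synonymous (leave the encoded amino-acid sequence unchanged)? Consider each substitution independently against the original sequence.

Codon 1 (GUU, Val): 3 synonymous substitutions.
Codon 2 (UAC, Tyr): 1 synonymous substitution.
Total: 3 + 1 = 4.

4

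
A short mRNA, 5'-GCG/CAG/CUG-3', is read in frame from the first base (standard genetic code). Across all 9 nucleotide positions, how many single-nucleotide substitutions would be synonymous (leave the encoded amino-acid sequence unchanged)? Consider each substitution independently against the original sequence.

Codon 1 (GCG, Ala): 3 synonymous substitutions.
Codon 2 (CAG, Gln): 1 synonymous substitution.
Codon 3 (CUG, Leu): 4 synonymous substitutions.
Total: 3 + 1 + 4 = 8.

8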